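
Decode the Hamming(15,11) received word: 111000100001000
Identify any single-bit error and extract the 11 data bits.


Syndrome = 11: error at position 11

Data: 10010011000 (corrected bit 11)


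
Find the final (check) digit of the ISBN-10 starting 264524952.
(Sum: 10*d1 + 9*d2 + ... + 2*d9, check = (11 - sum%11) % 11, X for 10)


Weighted sum: 228
228 mod 11 = 8

Check digit: 3


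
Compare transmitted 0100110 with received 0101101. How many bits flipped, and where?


XOR: 0001011

3 error(s) at position(s): 3, 5, 6


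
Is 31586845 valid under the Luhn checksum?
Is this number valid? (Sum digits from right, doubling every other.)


Luhn sum = 40
40 mod 10 = 0

Valid (Luhn sum mod 10 = 0)


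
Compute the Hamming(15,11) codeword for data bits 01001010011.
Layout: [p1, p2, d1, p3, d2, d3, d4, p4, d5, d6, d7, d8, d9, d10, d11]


Parity bits: p1=0, p2=1, p3=1, p4=0

010110001010011


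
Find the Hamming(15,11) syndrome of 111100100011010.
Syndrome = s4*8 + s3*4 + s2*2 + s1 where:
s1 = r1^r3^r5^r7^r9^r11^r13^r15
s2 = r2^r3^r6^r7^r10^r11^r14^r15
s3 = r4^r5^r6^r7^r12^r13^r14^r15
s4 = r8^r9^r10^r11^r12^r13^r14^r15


s1=0, s2=1, s3=0, s4=1

Syndrome = 10 (error at position 10)


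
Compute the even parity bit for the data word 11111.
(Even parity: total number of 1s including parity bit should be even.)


Number of 1s in data: 5
Parity bit: 1

1


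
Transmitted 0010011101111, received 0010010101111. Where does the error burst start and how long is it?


XOR: 0000001000000

Burst at position 6, length 1


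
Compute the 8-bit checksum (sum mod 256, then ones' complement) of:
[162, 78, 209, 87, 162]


Sum = 698 mod 256 = 186
Complement = 69

69


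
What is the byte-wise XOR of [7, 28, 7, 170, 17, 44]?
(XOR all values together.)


XOR chain: 7 ^ 28 ^ 7 ^ 170 ^ 17 ^ 44 = 139

139


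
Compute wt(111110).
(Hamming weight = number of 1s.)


Counting 1s in 111110

5


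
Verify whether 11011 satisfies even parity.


Number of 1s: 4

Yes, parity is correct (4 ones)


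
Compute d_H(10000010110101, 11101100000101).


XOR: 01101110110000
Count of 1s: 7

7


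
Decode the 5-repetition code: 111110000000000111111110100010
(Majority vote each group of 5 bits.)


Groups: 11111, 00000, 00000, 11111, 11101, 00010
Majority votes: 100110

100110


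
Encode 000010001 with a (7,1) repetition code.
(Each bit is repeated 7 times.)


Each bit -> 7 copies

000000000000000000000000000011111110000000000000000000001111111


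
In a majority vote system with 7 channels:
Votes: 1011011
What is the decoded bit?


Ones: 5 out of 7
Threshold: 4

1 (5/7 voted 1)


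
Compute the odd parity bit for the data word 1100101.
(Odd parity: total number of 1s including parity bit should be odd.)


Number of 1s in data: 4
Parity bit: 1

1


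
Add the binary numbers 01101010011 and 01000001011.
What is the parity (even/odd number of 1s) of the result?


01101010011 = 851
01000001011 = 523
Sum = 1374 = 10101011110
1s count = 7

odd parity (7 ones in 10101011110)


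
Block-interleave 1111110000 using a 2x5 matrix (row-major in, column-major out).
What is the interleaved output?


Matrix:
  11111
  10000
Read columns: 1110101010

1110101010


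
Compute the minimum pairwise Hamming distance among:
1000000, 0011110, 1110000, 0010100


Comparing all pairs, minimum distance: 2
Can detect 1 errors, correct 0 errors

2


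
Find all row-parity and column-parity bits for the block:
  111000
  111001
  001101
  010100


Row parities: 1010
Column parities: 011000

Row P: 1010, Col P: 011000, Corner: 0


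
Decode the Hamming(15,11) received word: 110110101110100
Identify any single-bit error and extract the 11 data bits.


Syndrome = 0: no error detected

Data: 01011110100 (no errors)


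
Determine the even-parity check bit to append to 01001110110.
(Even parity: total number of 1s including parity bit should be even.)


Number of 1s in data: 6
Parity bit: 0

0


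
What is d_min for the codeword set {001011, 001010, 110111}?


Comparing all pairs, minimum distance: 1
Can detect 0 errors, correct 0 errors

1


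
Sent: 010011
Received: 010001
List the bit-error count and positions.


XOR: 000010

1 error(s) at position(s): 4


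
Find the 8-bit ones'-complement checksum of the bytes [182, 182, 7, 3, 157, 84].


Sum = 615 mod 256 = 103
Complement = 152

152


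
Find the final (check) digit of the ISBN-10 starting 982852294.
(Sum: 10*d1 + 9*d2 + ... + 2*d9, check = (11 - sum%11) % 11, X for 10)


Weighted sum: 317
317 mod 11 = 9

Check digit: 2


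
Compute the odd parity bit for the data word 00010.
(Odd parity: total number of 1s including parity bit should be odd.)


Number of 1s in data: 1
Parity bit: 0

0


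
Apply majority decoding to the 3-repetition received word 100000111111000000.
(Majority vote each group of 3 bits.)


Groups: 100, 000, 111, 111, 000, 000
Majority votes: 001100

001100


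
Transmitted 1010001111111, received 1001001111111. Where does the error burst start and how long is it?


XOR: 0011000000000

Burst at position 2, length 2


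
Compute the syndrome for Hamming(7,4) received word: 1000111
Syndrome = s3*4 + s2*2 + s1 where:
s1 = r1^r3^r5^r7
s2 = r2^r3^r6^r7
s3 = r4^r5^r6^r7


s1=1, s2=0, s3=1

Syndrome = 5 (error at position 5)


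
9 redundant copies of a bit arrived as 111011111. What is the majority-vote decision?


Ones: 8 out of 9
Threshold: 5

1 (8/9 voted 1)


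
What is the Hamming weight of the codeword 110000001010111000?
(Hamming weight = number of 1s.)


Counting 1s in 110000001010111000

7


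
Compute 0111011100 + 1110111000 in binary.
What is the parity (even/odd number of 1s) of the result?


0111011100 = 476
1110111000 = 952
Sum = 1428 = 10110010100
1s count = 5

odd parity (5 ones in 10110010100)


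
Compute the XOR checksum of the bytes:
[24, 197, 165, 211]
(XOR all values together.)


XOR chain: 24 ^ 197 ^ 165 ^ 211 = 171

171


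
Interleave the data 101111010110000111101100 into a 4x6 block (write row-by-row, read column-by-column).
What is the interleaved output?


Matrix:
  101111
  010110
  000111
  101100
Read columns: 100101001001111111101010

100101001001111111101010


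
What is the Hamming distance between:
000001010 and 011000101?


XOR: 011001111
Count of 1s: 6

6


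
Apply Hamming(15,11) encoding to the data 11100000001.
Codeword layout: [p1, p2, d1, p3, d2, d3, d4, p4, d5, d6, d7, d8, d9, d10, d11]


Parity bits: p1=1, p2=1, p3=1, p4=1

111111010000001


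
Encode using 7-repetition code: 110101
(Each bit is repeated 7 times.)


Each bit -> 7 copies

111111111111110000000111111100000001111111


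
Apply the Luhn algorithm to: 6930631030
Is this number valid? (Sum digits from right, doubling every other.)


Luhn sum = 32
32 mod 10 = 2

Invalid (Luhn sum mod 10 = 2)


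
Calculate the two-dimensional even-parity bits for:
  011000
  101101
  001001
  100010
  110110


Row parities: 00000
Column parities: 101000

Row P: 00000, Col P: 101000, Corner: 0


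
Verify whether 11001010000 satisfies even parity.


Number of 1s: 4

Yes, parity is correct (4 ones)


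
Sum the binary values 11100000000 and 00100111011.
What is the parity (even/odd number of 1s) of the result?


11100000000 = 1792
00100111011 = 315
Sum = 2107 = 100000111011
1s count = 6

even parity (6 ones in 100000111011)


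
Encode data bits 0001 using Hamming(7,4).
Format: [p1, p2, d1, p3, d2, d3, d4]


Parity bits: p1=1, p2=1, p3=1

1101001


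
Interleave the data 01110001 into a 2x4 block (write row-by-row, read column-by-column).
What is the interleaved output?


Matrix:
  0111
  0001
Read columns: 00101011

00101011


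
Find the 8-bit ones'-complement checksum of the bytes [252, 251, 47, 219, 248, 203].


Sum = 1220 mod 256 = 196
Complement = 59

59


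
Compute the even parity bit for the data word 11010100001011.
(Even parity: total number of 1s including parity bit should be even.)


Number of 1s in data: 7
Parity bit: 1

1


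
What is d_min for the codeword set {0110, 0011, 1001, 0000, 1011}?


Comparing all pairs, minimum distance: 1
Can detect 0 errors, correct 0 errors

1


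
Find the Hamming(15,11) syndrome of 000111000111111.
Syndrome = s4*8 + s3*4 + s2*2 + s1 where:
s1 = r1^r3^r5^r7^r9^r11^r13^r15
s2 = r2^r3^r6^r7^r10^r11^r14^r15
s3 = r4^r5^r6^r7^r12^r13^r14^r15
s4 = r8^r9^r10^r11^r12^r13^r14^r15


s1=0, s2=1, s3=1, s4=0

Syndrome = 6 (error at position 6)


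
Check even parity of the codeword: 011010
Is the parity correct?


Number of 1s: 3

No, parity error (3 ones)


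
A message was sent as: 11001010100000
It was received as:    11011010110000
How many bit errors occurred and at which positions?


XOR: 00010000010000

2 error(s) at position(s): 3, 9


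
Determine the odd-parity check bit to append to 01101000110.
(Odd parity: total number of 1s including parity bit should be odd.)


Number of 1s in data: 5
Parity bit: 0

0


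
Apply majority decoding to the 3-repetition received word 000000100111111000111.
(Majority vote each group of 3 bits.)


Groups: 000, 000, 100, 111, 111, 000, 111
Majority votes: 0001101

0001101


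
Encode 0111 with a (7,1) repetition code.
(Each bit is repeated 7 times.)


Each bit -> 7 copies

0000000111111111111111111111


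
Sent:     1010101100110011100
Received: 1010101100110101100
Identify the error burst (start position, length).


XOR: 0000000000000110000

Burst at position 13, length 2


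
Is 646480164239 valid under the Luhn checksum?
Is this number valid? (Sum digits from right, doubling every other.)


Luhn sum = 54
54 mod 10 = 4

Invalid (Luhn sum mod 10 = 4)


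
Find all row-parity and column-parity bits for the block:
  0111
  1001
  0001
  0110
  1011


Row parities: 10101
Column parities: 0010

Row P: 10101, Col P: 0010, Corner: 1


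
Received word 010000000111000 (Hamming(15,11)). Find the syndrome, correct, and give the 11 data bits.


Syndrome = 15: error at position 15

Data: 00000111001 (corrected bit 15)


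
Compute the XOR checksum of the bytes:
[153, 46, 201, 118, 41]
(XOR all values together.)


XOR chain: 153 ^ 46 ^ 201 ^ 118 ^ 41 = 33

33


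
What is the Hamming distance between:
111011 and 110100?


XOR: 001111
Count of 1s: 4

4


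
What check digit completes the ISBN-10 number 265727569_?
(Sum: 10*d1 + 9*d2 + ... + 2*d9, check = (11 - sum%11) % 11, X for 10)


Weighted sum: 266
266 mod 11 = 2

Check digit: 9


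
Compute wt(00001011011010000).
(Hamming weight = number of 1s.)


Counting 1s in 00001011011010000

6


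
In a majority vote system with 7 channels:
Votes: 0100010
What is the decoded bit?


Ones: 2 out of 7
Threshold: 4

0 (2/7 voted 1)


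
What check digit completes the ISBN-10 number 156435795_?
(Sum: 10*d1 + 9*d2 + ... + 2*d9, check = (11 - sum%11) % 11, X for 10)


Weighted sum: 239
239 mod 11 = 8

Check digit: 3


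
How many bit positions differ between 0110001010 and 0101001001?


XOR: 0011000011
Count of 1s: 4

4


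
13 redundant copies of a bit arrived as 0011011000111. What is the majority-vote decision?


Ones: 7 out of 13
Threshold: 7

1 (7/13 voted 1)


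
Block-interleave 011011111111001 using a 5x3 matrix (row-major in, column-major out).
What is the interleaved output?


Matrix:
  011
  011
  111
  111
  001
Read columns: 001101111011111

001101111011111


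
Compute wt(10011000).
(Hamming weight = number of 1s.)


Counting 1s in 10011000

3


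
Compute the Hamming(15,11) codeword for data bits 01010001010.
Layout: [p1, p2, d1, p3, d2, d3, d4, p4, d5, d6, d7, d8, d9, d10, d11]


Parity bits: p1=0, p2=0, p3=0, p4=0

000010100001010


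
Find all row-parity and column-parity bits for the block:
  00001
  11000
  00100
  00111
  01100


Row parities: 10110
Column parities: 10110

Row P: 10110, Col P: 10110, Corner: 1


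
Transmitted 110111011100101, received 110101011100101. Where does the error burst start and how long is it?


XOR: 000010000000000

Burst at position 4, length 1


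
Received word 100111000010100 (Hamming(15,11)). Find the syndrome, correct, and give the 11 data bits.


Syndrome = 0: no error detected

Data: 01100010100 (no errors)


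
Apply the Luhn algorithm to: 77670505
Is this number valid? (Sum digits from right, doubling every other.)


Luhn sum = 32
32 mod 10 = 2

Invalid (Luhn sum mod 10 = 2)


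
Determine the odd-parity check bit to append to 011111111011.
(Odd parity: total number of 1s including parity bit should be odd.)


Number of 1s in data: 10
Parity bit: 1

1


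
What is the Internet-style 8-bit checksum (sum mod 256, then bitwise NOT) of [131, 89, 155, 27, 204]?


Sum = 606 mod 256 = 94
Complement = 161

161


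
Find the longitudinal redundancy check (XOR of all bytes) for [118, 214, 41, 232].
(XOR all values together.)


XOR chain: 118 ^ 214 ^ 41 ^ 232 = 97

97


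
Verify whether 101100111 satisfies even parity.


Number of 1s: 6

Yes, parity is correct (6 ones)


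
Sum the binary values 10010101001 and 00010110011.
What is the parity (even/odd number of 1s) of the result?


10010101001 = 1193
00010110011 = 179
Sum = 1372 = 10101011100
1s count = 6

even parity (6 ones in 10101011100)


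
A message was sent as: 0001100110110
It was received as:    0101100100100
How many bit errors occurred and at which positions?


XOR: 0100000010010

3 error(s) at position(s): 1, 8, 11


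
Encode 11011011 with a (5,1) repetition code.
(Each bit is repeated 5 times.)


Each bit -> 5 copies

1111111111000001111111111000001111111111


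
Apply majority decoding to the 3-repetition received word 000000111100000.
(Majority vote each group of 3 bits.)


Groups: 000, 000, 111, 100, 000
Majority votes: 00100

00100


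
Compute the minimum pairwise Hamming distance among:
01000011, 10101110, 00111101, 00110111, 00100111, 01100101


Comparing all pairs, minimum distance: 1
Can detect 0 errors, correct 0 errors

1


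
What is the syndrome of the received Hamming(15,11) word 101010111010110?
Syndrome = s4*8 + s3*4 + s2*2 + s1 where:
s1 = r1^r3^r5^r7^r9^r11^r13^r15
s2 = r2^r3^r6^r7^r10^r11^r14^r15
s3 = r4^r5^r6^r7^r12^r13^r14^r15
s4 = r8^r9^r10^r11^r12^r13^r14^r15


s1=1, s2=0, s3=0, s4=1

Syndrome = 9 (error at position 9)


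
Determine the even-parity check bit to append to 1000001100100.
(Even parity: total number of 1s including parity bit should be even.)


Number of 1s in data: 4
Parity bit: 0

0


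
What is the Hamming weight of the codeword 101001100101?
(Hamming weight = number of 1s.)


Counting 1s in 101001100101

6


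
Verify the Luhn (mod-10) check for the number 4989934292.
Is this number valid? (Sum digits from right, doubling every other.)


Luhn sum = 66
66 mod 10 = 6

Invalid (Luhn sum mod 10 = 6)


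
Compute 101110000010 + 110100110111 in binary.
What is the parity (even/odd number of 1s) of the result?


101110000010 = 2946
110100110111 = 3383
Sum = 6329 = 1100010111001
1s count = 7

odd parity (7 ones in 1100010111001)


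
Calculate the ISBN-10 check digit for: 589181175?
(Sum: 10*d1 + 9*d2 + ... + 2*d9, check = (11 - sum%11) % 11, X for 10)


Weighted sum: 289
289 mod 11 = 3

Check digit: 8


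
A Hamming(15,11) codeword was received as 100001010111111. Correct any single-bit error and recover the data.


Syndrome = 14: error at position 14

Data: 00100111101 (corrected bit 14)


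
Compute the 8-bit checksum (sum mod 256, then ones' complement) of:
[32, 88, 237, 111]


Sum = 468 mod 256 = 212
Complement = 43

43


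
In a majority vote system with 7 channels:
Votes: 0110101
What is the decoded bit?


Ones: 4 out of 7
Threshold: 4

1 (4/7 voted 1)


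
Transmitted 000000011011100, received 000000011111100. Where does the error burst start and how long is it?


XOR: 000000000100000

Burst at position 9, length 1


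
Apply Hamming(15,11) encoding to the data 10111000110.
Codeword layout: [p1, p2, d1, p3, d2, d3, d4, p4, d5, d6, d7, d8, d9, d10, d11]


Parity bits: p1=0, p2=0, p3=0, p4=1

001001111000110


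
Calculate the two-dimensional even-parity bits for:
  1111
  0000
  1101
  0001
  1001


Row parities: 00110
Column parities: 1010

Row P: 00110, Col P: 1010, Corner: 0


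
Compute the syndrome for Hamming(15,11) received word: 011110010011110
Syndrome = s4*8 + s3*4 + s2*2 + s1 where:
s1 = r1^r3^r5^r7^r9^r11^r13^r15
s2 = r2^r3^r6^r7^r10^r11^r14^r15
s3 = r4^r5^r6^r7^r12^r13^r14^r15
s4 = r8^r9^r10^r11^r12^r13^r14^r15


s1=0, s2=0, s3=1, s4=1

Syndrome = 12 (error at position 12)


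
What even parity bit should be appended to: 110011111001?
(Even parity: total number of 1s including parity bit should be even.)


Number of 1s in data: 8
Parity bit: 0

0


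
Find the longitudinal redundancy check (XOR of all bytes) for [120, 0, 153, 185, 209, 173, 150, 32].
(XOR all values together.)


XOR chain: 120 ^ 0 ^ 153 ^ 185 ^ 209 ^ 173 ^ 150 ^ 32 = 146

146


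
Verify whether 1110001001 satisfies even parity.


Number of 1s: 5

No, parity error (5 ones)


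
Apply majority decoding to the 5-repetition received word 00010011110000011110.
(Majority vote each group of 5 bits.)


Groups: 00010, 01111, 00000, 11110
Majority votes: 0101

0101


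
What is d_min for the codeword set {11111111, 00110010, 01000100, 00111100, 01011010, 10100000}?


Comparing all pairs, minimum distance: 3
Can detect 2 errors, correct 1 errors

3


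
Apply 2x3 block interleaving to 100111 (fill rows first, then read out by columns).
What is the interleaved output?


Matrix:
  100
  111
Read columns: 110101

110101


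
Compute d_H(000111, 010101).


XOR: 010010
Count of 1s: 2

2


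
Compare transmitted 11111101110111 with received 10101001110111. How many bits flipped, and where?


XOR: 01010100000000

3 error(s) at position(s): 1, 3, 5


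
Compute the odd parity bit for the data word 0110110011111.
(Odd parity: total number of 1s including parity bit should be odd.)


Number of 1s in data: 9
Parity bit: 0

0


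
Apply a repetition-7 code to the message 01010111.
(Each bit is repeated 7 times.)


Each bit -> 7 copies

00000001111111000000011111110000000111111111111111111111


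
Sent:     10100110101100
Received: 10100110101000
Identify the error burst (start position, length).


XOR: 00000000000100

Burst at position 11, length 1


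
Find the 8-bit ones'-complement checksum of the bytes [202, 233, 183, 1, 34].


Sum = 653 mod 256 = 141
Complement = 114

114


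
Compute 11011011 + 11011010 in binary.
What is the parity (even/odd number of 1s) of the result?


11011011 = 219
11011010 = 218
Sum = 437 = 110110101
1s count = 6

even parity (6 ones in 110110101)


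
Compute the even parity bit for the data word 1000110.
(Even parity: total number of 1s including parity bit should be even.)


Number of 1s in data: 3
Parity bit: 1

1


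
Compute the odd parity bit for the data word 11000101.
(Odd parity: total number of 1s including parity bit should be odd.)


Number of 1s in data: 4
Parity bit: 1

1


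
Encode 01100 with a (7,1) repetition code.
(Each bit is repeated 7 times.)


Each bit -> 7 copies

00000001111111111111100000000000000


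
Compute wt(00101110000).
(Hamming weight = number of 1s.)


Counting 1s in 00101110000

4


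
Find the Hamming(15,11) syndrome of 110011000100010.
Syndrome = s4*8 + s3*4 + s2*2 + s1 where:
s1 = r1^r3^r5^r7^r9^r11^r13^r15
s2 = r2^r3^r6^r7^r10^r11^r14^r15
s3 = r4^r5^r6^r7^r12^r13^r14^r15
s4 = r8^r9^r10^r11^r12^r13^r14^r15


s1=0, s2=0, s3=1, s4=0

Syndrome = 4 (error at position 4)


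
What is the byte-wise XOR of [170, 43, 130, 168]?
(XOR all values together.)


XOR chain: 170 ^ 43 ^ 130 ^ 168 = 171

171


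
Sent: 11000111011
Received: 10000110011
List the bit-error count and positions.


XOR: 01000001000

2 error(s) at position(s): 1, 7


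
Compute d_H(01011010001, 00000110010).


XOR: 01011100011
Count of 1s: 6

6


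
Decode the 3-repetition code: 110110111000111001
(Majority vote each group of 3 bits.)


Groups: 110, 110, 111, 000, 111, 001
Majority votes: 111010

111010


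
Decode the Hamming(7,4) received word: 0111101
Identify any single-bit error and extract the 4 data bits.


Syndrome = 7: error at position 7

Data: 1100 (corrected bit 7)


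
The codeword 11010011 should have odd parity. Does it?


Number of 1s: 5

Yes, parity is correct (5 ones)


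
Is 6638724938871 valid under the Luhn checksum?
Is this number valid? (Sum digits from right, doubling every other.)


Luhn sum = 67
67 mod 10 = 7

Invalid (Luhn sum mod 10 = 7)


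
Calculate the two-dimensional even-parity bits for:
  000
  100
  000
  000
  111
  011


Row parities: 010010
Column parities: 000

Row P: 010010, Col P: 000, Corner: 0


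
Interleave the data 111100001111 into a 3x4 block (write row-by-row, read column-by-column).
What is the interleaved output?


Matrix:
  1111
  0000
  1111
Read columns: 101101101101

101101101101


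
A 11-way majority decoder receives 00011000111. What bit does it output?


Ones: 5 out of 11
Threshold: 6

0 (5/11 voted 1)


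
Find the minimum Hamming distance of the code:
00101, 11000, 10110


Comparing all pairs, minimum distance: 3
Can detect 2 errors, correct 1 errors

3


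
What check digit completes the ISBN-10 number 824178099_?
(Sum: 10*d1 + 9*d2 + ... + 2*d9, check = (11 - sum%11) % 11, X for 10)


Weighted sum: 264
264 mod 11 = 0

Check digit: 0


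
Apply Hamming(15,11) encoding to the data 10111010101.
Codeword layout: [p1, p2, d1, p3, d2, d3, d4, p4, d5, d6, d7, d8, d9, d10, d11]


Parity bits: p1=0, p2=1, p3=0, p4=0

011001101010101


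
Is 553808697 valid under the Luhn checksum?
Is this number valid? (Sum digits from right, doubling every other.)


Luhn sum = 45
45 mod 10 = 5

Invalid (Luhn sum mod 10 = 5)


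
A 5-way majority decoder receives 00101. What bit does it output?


Ones: 2 out of 5
Threshold: 3

0 (2/5 voted 1)


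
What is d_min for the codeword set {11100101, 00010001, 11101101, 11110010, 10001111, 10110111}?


Comparing all pairs, minimum distance: 1
Can detect 0 errors, correct 0 errors

1


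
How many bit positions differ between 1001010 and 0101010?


XOR: 1100000
Count of 1s: 2

2


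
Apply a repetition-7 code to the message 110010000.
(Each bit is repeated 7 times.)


Each bit -> 7 copies

111111111111110000000000000011111110000000000000000000000000000


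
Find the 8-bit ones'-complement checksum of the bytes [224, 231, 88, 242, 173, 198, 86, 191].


Sum = 1433 mod 256 = 153
Complement = 102

102


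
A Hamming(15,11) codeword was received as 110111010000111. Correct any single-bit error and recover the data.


Syndrome = 0: no error detected

Data: 01100000111 (no errors)


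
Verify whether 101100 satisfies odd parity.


Number of 1s: 3

Yes, parity is correct (3 ones)


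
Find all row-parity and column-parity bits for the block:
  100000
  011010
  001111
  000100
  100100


Row parities: 11010
Column parities: 010101

Row P: 11010, Col P: 010101, Corner: 1


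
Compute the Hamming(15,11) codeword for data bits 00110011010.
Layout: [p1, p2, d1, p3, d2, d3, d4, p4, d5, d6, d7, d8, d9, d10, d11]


Parity bits: p1=0, p2=0, p3=0, p4=1

000001110011010


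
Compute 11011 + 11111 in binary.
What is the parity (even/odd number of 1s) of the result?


11011 = 27
11111 = 31
Sum = 58 = 111010
1s count = 4

even parity (4 ones in 111010)


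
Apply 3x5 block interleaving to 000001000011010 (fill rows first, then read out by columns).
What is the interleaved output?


Matrix:
  00000
  10000
  11010
Read columns: 011001000001000

011001000001000


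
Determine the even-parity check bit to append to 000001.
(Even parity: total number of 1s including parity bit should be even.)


Number of 1s in data: 1
Parity bit: 1

1


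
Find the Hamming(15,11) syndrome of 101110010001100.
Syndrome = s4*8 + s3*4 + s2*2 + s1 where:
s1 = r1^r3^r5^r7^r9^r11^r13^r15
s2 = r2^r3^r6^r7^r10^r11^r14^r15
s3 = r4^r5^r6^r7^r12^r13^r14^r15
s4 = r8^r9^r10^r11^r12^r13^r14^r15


s1=0, s2=1, s3=0, s4=1

Syndrome = 10 (error at position 10)


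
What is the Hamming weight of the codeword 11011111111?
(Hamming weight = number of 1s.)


Counting 1s in 11011111111

10


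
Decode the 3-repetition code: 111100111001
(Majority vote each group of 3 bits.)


Groups: 111, 100, 111, 001
Majority votes: 1010

1010


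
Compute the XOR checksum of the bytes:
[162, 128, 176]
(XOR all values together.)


XOR chain: 162 ^ 128 ^ 176 = 146

146


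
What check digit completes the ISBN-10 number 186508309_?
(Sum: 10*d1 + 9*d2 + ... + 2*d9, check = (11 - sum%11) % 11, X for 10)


Weighted sum: 235
235 mod 11 = 4

Check digit: 7


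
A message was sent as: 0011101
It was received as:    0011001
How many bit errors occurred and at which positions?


XOR: 0000100

1 error(s) at position(s): 4


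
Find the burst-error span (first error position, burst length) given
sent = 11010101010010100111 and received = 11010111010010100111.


XOR: 00000010000000000000

Burst at position 6, length 1


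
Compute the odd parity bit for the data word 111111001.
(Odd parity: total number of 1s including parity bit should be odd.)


Number of 1s in data: 7
Parity bit: 0

0


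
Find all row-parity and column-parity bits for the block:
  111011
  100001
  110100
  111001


Row parities: 1010
Column parities: 010111

Row P: 1010, Col P: 010111, Corner: 0


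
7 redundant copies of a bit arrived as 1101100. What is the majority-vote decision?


Ones: 4 out of 7
Threshold: 4

1 (4/7 voted 1)


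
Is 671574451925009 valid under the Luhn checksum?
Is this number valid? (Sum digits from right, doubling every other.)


Luhn sum = 55
55 mod 10 = 5

Invalid (Luhn sum mod 10 = 5)


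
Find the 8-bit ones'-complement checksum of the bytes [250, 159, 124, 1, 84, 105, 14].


Sum = 737 mod 256 = 225
Complement = 30

30


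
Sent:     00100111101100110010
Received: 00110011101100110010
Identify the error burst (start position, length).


XOR: 00010100000000000000

Burst at position 3, length 3


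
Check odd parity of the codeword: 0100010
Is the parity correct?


Number of 1s: 2

No, parity error (2 ones)


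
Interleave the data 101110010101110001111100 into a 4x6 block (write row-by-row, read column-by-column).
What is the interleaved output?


Matrix:
  101110
  010101
  110001
  111100
Read columns: 101101111001110110000110

101101111001110110000110


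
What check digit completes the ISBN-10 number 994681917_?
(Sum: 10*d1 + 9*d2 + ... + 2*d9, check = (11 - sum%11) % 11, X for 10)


Weighted sum: 351
351 mod 11 = 10

Check digit: 1


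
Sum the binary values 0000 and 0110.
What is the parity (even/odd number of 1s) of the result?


0000 = 0
0110 = 6
Sum = 6 = 110
1s count = 2

even parity (2 ones in 110)


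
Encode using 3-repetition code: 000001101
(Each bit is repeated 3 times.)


Each bit -> 3 copies

000000000000000111111000111


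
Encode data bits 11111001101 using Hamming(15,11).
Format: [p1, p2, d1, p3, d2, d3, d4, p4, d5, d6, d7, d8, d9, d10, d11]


Parity bits: p1=0, p2=0, p3=0, p4=0

001011101001101


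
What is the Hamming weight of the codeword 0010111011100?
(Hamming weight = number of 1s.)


Counting 1s in 0010111011100

7


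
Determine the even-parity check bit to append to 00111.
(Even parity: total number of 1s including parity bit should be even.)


Number of 1s in data: 3
Parity bit: 1

1


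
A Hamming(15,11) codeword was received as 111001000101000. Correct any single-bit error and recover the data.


Syndrome = 0: no error detected

Data: 10100101000 (no errors)


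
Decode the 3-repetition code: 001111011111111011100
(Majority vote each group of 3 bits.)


Groups: 001, 111, 011, 111, 111, 011, 100
Majority votes: 0111110

0111110


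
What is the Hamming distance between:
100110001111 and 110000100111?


XOR: 010110101000
Count of 1s: 5

5


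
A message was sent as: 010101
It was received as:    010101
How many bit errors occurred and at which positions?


XOR: 000000

0 errors (received matches sent)


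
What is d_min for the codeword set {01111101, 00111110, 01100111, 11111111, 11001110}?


Comparing all pairs, minimum distance: 2
Can detect 1 errors, correct 0 errors

2


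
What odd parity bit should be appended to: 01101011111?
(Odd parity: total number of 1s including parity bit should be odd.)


Number of 1s in data: 8
Parity bit: 1

1


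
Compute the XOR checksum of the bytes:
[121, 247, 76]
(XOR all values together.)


XOR chain: 121 ^ 247 ^ 76 = 194

194


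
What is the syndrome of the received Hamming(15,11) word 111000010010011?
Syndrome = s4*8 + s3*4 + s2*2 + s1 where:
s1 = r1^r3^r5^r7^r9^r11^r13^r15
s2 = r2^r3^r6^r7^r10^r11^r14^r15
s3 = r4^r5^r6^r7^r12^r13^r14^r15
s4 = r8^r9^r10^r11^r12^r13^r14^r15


s1=0, s2=1, s3=0, s4=0

Syndrome = 2 (error at position 2)


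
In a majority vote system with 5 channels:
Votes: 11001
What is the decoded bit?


Ones: 3 out of 5
Threshold: 3

1 (3/5 voted 1)


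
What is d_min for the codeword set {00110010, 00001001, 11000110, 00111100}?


Comparing all pairs, minimum distance: 3
Can detect 2 errors, correct 1 errors

3


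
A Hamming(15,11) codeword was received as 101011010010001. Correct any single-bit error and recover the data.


Syndrome = 13: error at position 13

Data: 11100010101 (corrected bit 13)


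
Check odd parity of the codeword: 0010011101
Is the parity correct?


Number of 1s: 5

Yes, parity is correct (5 ones)


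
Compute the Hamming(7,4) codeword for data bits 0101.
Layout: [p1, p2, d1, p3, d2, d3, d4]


Parity bits: p1=0, p2=1, p3=0

0100101


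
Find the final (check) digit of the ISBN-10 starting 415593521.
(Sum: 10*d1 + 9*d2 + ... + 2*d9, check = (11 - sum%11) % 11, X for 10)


Weighted sum: 221
221 mod 11 = 1

Check digit: X


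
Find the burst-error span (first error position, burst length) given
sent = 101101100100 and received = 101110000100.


XOR: 000011100000

Burst at position 4, length 3


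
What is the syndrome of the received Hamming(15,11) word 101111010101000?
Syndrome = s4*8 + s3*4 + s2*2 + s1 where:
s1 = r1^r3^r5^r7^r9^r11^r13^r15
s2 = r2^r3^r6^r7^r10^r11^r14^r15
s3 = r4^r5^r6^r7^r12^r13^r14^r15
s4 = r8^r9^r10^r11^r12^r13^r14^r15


s1=1, s2=1, s3=0, s4=1

Syndrome = 11 (error at position 11)


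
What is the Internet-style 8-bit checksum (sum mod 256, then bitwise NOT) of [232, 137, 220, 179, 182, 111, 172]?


Sum = 1233 mod 256 = 209
Complement = 46

46


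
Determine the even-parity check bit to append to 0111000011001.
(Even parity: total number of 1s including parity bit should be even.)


Number of 1s in data: 6
Parity bit: 0

0


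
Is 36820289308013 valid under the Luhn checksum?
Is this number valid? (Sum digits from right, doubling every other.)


Luhn sum = 57
57 mod 10 = 7

Invalid (Luhn sum mod 10 = 7)


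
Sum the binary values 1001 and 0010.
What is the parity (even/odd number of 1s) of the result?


1001 = 9
0010 = 2
Sum = 11 = 1011
1s count = 3

odd parity (3 ones in 1011)


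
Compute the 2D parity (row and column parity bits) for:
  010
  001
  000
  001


Row parities: 1101
Column parities: 010

Row P: 1101, Col P: 010, Corner: 1


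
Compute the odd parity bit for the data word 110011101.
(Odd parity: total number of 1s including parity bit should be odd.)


Number of 1s in data: 6
Parity bit: 1

1


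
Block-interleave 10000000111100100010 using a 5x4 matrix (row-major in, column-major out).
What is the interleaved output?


Matrix:
  1000
  0000
  1111
  0010
  0010
Read columns: 10100001000011100100

10100001000011100100


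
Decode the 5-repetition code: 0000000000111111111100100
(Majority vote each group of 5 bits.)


Groups: 00000, 00000, 11111, 11111, 00100
Majority votes: 00110

00110


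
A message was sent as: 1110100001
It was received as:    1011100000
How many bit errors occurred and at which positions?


XOR: 0101000001

3 error(s) at position(s): 1, 3, 9


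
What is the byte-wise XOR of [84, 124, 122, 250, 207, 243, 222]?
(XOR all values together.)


XOR chain: 84 ^ 124 ^ 122 ^ 250 ^ 207 ^ 243 ^ 222 = 74

74


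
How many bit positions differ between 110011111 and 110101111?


XOR: 000110000
Count of 1s: 2

2


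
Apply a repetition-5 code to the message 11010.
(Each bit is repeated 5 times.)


Each bit -> 5 copies

1111111111000001111100000


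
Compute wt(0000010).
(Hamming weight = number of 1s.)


Counting 1s in 0000010

1


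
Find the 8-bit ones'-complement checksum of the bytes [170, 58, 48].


Sum = 276 mod 256 = 20
Complement = 235

235


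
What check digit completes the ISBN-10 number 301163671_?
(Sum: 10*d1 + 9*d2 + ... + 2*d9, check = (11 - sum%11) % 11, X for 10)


Weighted sum: 143
143 mod 11 = 0

Check digit: 0


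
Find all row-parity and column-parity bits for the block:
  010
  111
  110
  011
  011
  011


Row parities: 110000
Column parities: 000

Row P: 110000, Col P: 000, Corner: 0


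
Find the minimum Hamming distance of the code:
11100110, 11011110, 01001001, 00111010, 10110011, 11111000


Comparing all pairs, minimum distance: 3
Can detect 2 errors, correct 1 errors

3


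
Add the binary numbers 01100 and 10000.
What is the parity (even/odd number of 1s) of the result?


01100 = 12
10000 = 16
Sum = 28 = 11100
1s count = 3

odd parity (3 ones in 11100)


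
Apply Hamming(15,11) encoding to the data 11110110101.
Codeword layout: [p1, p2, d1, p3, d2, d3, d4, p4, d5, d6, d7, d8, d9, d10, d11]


Parity bits: p1=0, p2=0, p3=1, p4=0

001111100110101


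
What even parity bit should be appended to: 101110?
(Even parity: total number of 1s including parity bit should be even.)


Number of 1s in data: 4
Parity bit: 0

0


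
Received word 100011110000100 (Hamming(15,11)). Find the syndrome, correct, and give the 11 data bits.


Syndrome = 0: no error detected

Data: 01110000100 (no errors)


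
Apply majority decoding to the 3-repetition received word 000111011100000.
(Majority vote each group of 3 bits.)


Groups: 000, 111, 011, 100, 000
Majority votes: 01100

01100


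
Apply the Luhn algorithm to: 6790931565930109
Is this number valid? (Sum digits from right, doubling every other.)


Luhn sum = 68
68 mod 10 = 8

Invalid (Luhn sum mod 10 = 8)


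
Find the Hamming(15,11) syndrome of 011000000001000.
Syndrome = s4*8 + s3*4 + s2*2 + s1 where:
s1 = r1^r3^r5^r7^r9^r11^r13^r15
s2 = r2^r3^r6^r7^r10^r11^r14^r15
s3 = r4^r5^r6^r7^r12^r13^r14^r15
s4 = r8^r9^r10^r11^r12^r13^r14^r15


s1=1, s2=0, s3=1, s4=1

Syndrome = 13 (error at position 13)


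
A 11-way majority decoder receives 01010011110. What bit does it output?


Ones: 6 out of 11
Threshold: 6

1 (6/11 voted 1)


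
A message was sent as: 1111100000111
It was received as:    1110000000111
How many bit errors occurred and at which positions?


XOR: 0001100000000

2 error(s) at position(s): 3, 4


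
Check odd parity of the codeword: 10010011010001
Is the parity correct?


Number of 1s: 6

No, parity error (6 ones)


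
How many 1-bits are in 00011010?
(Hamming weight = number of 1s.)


Counting 1s in 00011010

3


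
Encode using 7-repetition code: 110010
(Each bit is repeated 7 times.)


Each bit -> 7 copies

111111111111110000000000000011111110000000


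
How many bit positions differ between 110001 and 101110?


XOR: 011111
Count of 1s: 5

5


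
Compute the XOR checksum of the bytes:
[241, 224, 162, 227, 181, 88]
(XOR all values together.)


XOR chain: 241 ^ 224 ^ 162 ^ 227 ^ 181 ^ 88 = 189

189


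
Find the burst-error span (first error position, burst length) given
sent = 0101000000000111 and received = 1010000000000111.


XOR: 1111000000000000

Burst at position 0, length 4


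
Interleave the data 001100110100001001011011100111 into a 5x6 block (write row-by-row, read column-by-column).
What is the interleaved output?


Matrix:
  001100
  110100
  001001
  011011
  100111
Read columns: 010010101010110110010001100111

010010101010110110010001100111


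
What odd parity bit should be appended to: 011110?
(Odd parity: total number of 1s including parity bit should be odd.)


Number of 1s in data: 4
Parity bit: 1

1


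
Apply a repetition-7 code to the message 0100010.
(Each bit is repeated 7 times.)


Each bit -> 7 copies

0000000111111100000000000000000000011111110000000


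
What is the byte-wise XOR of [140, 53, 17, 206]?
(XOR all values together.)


XOR chain: 140 ^ 53 ^ 17 ^ 206 = 102

102


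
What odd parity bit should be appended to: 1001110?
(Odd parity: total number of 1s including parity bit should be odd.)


Number of 1s in data: 4
Parity bit: 1

1


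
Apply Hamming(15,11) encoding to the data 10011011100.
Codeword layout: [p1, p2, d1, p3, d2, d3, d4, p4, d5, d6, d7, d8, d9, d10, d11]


Parity bits: p1=1, p2=1, p3=1, p4=0

111100101011100


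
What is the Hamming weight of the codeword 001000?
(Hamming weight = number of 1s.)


Counting 1s in 001000

1


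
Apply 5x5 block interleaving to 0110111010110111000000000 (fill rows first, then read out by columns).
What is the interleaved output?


Matrix:
  01101
  11010
  11011
  10000
  00000
Read columns: 0111011100100000110010100

0111011100100000110010100


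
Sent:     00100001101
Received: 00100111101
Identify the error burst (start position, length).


XOR: 00000110000

Burst at position 5, length 2


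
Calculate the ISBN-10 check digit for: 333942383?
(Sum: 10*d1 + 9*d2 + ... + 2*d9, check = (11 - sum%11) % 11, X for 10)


Weighted sum: 220
220 mod 11 = 0

Check digit: 0


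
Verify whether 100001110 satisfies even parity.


Number of 1s: 4

Yes, parity is correct (4 ones)


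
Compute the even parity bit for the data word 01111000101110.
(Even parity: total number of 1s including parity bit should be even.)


Number of 1s in data: 8
Parity bit: 0

0


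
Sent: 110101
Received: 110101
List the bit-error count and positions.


XOR: 000000

0 errors (received matches sent)


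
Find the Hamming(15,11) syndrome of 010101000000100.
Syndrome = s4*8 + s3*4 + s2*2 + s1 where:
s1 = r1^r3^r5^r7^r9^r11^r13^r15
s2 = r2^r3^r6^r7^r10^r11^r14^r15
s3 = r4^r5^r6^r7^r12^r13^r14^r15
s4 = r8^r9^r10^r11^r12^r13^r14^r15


s1=1, s2=0, s3=1, s4=1

Syndrome = 13 (error at position 13)


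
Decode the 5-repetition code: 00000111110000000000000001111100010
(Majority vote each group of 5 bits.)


Groups: 00000, 11111, 00000, 00000, 00000, 11111, 00010
Majority votes: 0100010

0100010


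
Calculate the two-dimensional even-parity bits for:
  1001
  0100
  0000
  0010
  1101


Row parities: 01011
Column parities: 0010

Row P: 01011, Col P: 0010, Corner: 1


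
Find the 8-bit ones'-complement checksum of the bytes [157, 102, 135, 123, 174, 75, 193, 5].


Sum = 964 mod 256 = 196
Complement = 59

59
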